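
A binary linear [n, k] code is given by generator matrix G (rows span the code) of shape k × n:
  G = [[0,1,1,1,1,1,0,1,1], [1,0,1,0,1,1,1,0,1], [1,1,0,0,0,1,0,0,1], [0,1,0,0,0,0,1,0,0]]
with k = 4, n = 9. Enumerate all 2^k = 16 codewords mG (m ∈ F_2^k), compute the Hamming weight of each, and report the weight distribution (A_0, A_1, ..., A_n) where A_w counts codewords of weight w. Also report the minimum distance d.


Weight distribution: A_0 = 1, A_2 = 2, A_3 = 1, A_4 = 3, A_5 = 4, A_6 = 2, A_7 = 3. Minimum distance d = 2.

Enumerate all 2^4 = 16 messages m ∈ F_2^4.
For each, compute codeword c = mG in F_2^9, then tally its weight.
  m = 0000 → c = 000000000, weight = 0.
  m = 1000 → c = 011111011, weight = 7.
  m = 0100 → c = 101011101, weight = 6.
  m = 1100 → c = 110100110, weight = 5.
  m = 0010 → c = 110001001, weight = 4.
  m = 1010 → c = 101110010, weight = 5.
  m = 0110 → c = 011010100, weight = 4.
  m = 1110 → c = 000101111, weight = 5.
  m = 0001 → c = 010000100, weight = 2.
  m = 1001 → c = 001111111, weight = 7.
  m = 0101 → c = 111011001, weight = 6.
  m = 1101 → c = 100100010, weight = 3.
  m = 0011 → c = 100001101, weight = 4.
  m = 1011 → c = 111110110, weight = 7.
  m = 0111 → c = 001010000, weight = 2.
  m = 1111 → c = 010101011, weight = 5.
Tally weights:
  weight 0: 1 codewords.
  weight 2: 2 codewords.
  weight 3: 1 codewords.
  weight 4: 3 codewords.
  weight 5: 4 codewords.
  weight 6: 2 codewords.
  weight 7: 3 codewords.
Minimum distance d = smallest w > 0 with A_w > 0 = 2.
Sanity: Σ A_w = 16 = 2^4 = 16 ✓.


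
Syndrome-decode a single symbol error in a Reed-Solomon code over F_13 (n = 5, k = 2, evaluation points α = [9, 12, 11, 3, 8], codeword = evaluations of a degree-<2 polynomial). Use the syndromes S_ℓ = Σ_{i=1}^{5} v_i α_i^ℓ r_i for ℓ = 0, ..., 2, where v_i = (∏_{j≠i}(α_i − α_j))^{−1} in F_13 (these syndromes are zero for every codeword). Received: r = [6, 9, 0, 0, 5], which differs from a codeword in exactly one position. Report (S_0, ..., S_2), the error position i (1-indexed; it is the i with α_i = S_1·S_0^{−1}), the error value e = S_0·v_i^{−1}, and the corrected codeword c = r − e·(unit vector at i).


S = (11, 4, 5), error at position 3, error magnitude e = 5, c = [6, 9, 8, 0, 5].

Step 1: column multipliers v_i = (∏_{j≠i}(α_i − α_j))^{−1} mod 13.
  i = 1 (α = 9): (9−12)(9−11)(9−3)(9−8) = (−3)·(−2)·6·1 = 36 ≡ 10, so v_1 = 10^{−1} = 4 (mod 13).
  i = 2 (α = 12): (12−9)(12−11)(12−3)(12−8) = 3·1·9·4 = 108 ≡ 4, so v_2 = 4^{−1} = 10 (mod 13).
  i = 3 (α = 11): (11−9)(11−12)(11−3)(11−8) = 2·(−1)·8·3 = −48 ≡ 4, so v_3 = 4^{−1} = 10 (mod 13).
  i = 4 (α = 3): (3−9)(3−12)(3−11)(3−8) = (−6)·(−9)·(−8)·(−5) = 2160 ≡ 2, so v_4 = 2^{−1} = 7 (mod 13).
  i = 5 (α = 8): (8−9)(8−12)(8−11)(8−3) = (−1)·(−4)·(−3)·5 = −60 ≡ 5, so v_5 = 5^{−1} = 8 (mod 13).
  v = [4, 10, 10, 7, 8].
Step 2: syndromes of r = [6, 9, 0, 0, 5] (all sums mod 13).
  S_0 = Σ v_i r_i = 4·6 + 10·9 + 10·0 + 7·0 + 8·5 = 154 ≡ 11.
  S_1 = Σ v_i α_i r_i = 4·9·6 + 10·12·9 + 10·11·0 + 7·3·0 + 8·8·5 = 1616 ≡ 4.
  α_i^2 mod 13 = [3, 1, 4, 9, 12].
  S_2 = Σ v_i α_i^2 r_i = 4·3·6 + 10·1·9 + 10·4·0 + 7·9·0 + 8·12·5 = 642 ≡ 5.
  S = (11, 4, 5) ≠ 0, so r is not a codeword (an error is present).
Step 3: locate the error. For a single error e at position i, S_ℓ = v_i·e·α_i^ℓ, so α_err = S_1/S_0.
  S_0^{−1} = 11^{−1} = 6 (mod 13), so α_err = 4·6 = 24 ≡ 11 = α_3. Error position i = 3.
  Consistency check: S_2/S_1 = 5·10 = 50 ≡ 11 = α_err ✓ (single-error assumption holds).
Step 4: error magnitude e = S_0/v_3 = S_0·∏_{j≠3}(α_3 − α_j) = 11·4 = 44 ≡ 5 (mod 13).
Step 5: correct position 3: c_3 = r_3 − e = 0 − 5 ≡ 8 (mod 13). Hence c = [6, 9, 8, 0, 5].
  Check: interpolating c through the α_i gives m(x) = 10 + 1·x (degree < 2) with m(α_i) = c_i for every i, so c is indeed a codeword.


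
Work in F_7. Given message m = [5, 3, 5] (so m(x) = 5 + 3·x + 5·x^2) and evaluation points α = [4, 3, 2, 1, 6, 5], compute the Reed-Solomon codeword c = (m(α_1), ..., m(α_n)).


c = [6, 3, 3, 6, 0, 5]

Message polynomial: m(x) = 5 + 3·x + 5·x^2 (mod 7).
For each evaluation point α_i, compute m(α_i) mod 7:
  α_1 = 4: Horner steps 5 → 2 → 6, so m(4) = 6.
  α_2 = 3: Horner steps 5 → 4 → 3, so m(3) = 3.
  α_3 = 2: Horner steps 5 → 6 → 3, so m(2) = 3.
  α_4 = 1: Horner steps 5 → 1 → 6, so m(1) = 6.
  α_5 = 6: Horner steps 5 → 5 → 0, so m(6) = 0.
  α_6 = 5: Horner steps 5 → 0 → 5, so m(5) = 5.
Codeword c = [6, 3, 3, 6, 0, 5] ∈ F_7^6.


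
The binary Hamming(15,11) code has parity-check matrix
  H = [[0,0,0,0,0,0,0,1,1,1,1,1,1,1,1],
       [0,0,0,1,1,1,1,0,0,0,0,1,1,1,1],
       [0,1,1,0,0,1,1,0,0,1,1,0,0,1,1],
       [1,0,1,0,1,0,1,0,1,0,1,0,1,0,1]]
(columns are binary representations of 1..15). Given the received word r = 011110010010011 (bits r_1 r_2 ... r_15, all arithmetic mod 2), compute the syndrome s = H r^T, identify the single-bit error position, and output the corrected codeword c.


s = (0, 0, 1, 0)^T, error position = 2, corrected codeword c = 001110010010011

Compute s = H r^T mod 2 one row at a time:
  s_1 = 1 + 0 + 0 + 1 + 0 + 0 + 1 + 1 = 4 ≡ 0 (mod 2).
  s_2 = 1 + 1 + 0 + 0 + 0 + 0 + 1 + 1 = 4 ≡ 0 (mod 2).
  s_3 = 1 + 1 + 0 + 0 + 0 + 1 + 1 + 1 = 5 ≡ 1 (mod 2).
  s_4 = 0 + 1 + 1 + 0 + 0 + 1 + 0 + 1 = 4 ≡ 0 (mod 2).
s = (0, 0, 1, 0)^T — this equals column 2 of H (binary 0010), so error is at position 2.
Correct: flip bit 2 of r = 011110010010011 to get c = 001110010010011.


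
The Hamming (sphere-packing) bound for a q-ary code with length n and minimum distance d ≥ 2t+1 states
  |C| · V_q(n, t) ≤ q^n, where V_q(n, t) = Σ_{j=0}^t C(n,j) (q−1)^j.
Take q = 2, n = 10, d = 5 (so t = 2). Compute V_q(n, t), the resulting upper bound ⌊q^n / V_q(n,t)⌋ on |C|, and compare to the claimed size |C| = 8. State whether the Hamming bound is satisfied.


V_q(n, t) = 56, q^n = 1024, Hamming bound = 18, |C| = 8 ≤ bound (satisfied).

Step 1: Compute V_q(n, t) = Σ_{j=0}^2 C(n, j) (q−1)^j.
  j = 0: C(10,0)·(1)^0 = 1·1 = 1.
  j = 1: C(10,1)·(1)^1 = 10·1 = 10.
  j = 2: C(10,2)·(1)^2 = 45·1 = 45.
  V_q(n, t) = 1 + 10 + 45 = 56.
Step 2: q^n = 2^10 = 1024.
Step 3: Hamming bound ⌊q^n / V_q(n,t)⌋ = ⌊1024/56⌋ = 18.
Step 4: Compare |C| = 8 to 18: satisfied.
The claimed |C| lies below the Hamming bound.


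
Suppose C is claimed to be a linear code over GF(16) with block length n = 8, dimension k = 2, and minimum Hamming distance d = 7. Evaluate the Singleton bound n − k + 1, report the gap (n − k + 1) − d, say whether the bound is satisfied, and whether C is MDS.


Singleton RHS = n − k + 1 = 7, slack = 0, bound satisfied, MDS.

Singleton bound: d ≤ n − k + 1.
Here n = 8, k = 2, so n − k + 1 = 7.
Given d = 7, check d ≤ 7: YES.
Slack = (n − k + 1) − d = 0.
The code is MDS (slack = 0).
Description: the claimed parameters are [8, 2, 7]_16; such a code would be MDS (meets Singleton bound).


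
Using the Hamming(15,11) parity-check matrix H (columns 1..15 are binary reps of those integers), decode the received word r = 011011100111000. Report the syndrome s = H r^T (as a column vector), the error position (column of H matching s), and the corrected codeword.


s = (1, 0, 0, 0)^T, error position = 8, corrected codeword c = 011011110111000

Compute s = H r^T mod 2 one row at a time:
  s_1 = 0 + 0 + 1 + 1 + 1 + 0 + 0 + 0 = 3 ≡ 1 (mod 2).
  s_2 = 0 + 1 + 1 + 1 + 1 + 0 + 0 + 0 = 4 ≡ 0 (mod 2).
  s_3 = 1 + 1 + 1 + 1 + 1 + 1 + 0 + 0 = 6 ≡ 0 (mod 2).
  s_4 = 0 + 1 + 1 + 1 + 0 + 1 + 0 + 0 = 4 ≡ 0 (mod 2).
s = (1, 0, 0, 0)^T — this equals column 8 of H (binary 1000), so error is at position 8.
Correct: flip bit 8 of r = 011011100111000 to get c = 011011110111000.


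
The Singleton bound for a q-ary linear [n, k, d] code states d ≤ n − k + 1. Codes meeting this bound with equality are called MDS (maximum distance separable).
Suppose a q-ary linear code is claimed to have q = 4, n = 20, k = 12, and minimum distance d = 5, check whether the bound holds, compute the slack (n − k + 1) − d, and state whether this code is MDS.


Singleton RHS = n − k + 1 = 9, slack = 4, bound satisfied, not MDS.

Singleton bound: d ≤ n − k + 1.
Here n = 20, k = 12, so n − k + 1 = 9.
Given d = 5, check d ≤ 9: YES.
Slack = (n − k + 1) − d = 4.
The code is NOT MDS (slack = 4 > 0).
Description: the claimed parameters are [20, 12, 5]_4; such a code would be non-MDS.


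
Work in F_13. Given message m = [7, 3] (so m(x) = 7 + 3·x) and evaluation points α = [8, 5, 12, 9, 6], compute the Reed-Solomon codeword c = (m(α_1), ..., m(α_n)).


c = [5, 9, 4, 8, 12]

Message polynomial: m(x) = 7 + 3·x (mod 13).
For each evaluation point α_i, compute m(α_i) mod 13:
  α_1 = 8: Horner steps 3 → 5, so m(8) = 5.
  α_2 = 5: Horner steps 3 → 9, so m(5) = 9.
  α_3 = 12: Horner steps 3 → 4, so m(12) = 4.
  α_4 = 9: Horner steps 3 → 8, so m(9) = 8.
  α_5 = 6: Horner steps 3 → 12, so m(6) = 12.
Codeword c = [5, 9, 4, 8, 12] ∈ F_13^5.


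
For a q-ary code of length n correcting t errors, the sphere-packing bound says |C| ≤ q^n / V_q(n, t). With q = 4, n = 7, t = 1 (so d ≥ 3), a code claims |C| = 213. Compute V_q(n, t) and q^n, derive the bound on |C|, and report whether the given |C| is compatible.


V_q(n, t) = 22, q^n = 16384, Hamming bound = 744, |C| = 213 ≤ bound (satisfied).

Step 1: Compute V_q(n, t) = Σ_{j=0}^1 C(n, j) (q−1)^j.
  j = 0: C(7,0)·(3)^0 = 1·1 = 1.
  j = 1: C(7,1)·(3)^1 = 7·3 = 21.
  V_q(n, t) = 1 + 21 = 22.
Step 2: q^n = 4^7 = 16384.
Step 3: Hamming bound ⌊q^n / V_q(n,t)⌋ = ⌊16384/22⌋ = 744.
Step 4: Compare |C| = 213 to 744: satisfied.
The claimed |C| lies below the Hamming bound.


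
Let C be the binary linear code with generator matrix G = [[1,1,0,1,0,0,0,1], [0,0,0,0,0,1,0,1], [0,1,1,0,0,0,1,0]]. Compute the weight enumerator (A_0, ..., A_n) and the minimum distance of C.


Weight distribution: A_0 = 1, A_2 = 1, A_3 = 1, A_4 = 2, A_5 = 3. Minimum distance d = 2.

Enumerate all 2^3 = 8 messages m ∈ F_2^3.
For each, compute codeword c = mG in F_2^8, then tally its weight.
  m = 000 → c = 00000000, weight = 0.
  m = 100 → c = 11010001, weight = 4.
  m = 010 → c = 00000101, weight = 2.
  m = 110 → c = 11010100, weight = 4.
  m = 001 → c = 01100010, weight = 3.
  m = 101 → c = 10110011, weight = 5.
  m = 011 → c = 01100111, weight = 5.
  m = 111 → c = 10110110, weight = 5.
Tally weights:
  weight 0: 1 codewords.
  weight 2: 1 codewords.
  weight 3: 1 codewords.
  weight 4: 2 codewords.
  weight 5: 3 codewords.
Minimum distance d = smallest w > 0 with A_w > 0 = 2.
Sanity: Σ A_w = 8 = 2^3 = 8 ✓.


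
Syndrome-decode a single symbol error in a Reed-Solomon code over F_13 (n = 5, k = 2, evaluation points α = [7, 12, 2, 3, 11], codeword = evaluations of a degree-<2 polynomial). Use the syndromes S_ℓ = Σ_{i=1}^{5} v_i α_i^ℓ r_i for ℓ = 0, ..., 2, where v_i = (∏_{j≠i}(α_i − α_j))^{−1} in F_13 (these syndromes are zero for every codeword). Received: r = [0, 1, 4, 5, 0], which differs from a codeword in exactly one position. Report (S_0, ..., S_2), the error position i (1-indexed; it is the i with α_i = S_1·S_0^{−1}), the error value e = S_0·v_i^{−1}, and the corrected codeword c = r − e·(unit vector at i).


S = (3, 8, 4), error at position 1, error magnitude e = 4, c = [9, 1, 4, 5, 0].

Step 1: column multipliers v_i = (∏_{j≠i}(α_i − α_j))^{−1} mod 13.
  i = 1 (α = 7): (7−12)(7−2)(7−3)(7−11) = (−5)·5·4·(−4) = 400 ≡ 10, so v_1 = 10^{−1} = 4 (mod 13).
  i = 2 (α = 12): (12−7)(12−2)(12−3)(12−11) = 5·10·9·1 = 450 ≡ 8, so v_2 = 8^{−1} = 5 (mod 13).
  i = 3 (α = 2): (2−7)(2−12)(2−3)(2−11) = (−5)·(−10)·(−1)·(−9) = 450 ≡ 8, so v_3 = 8^{−1} = 5 (mod 13).
  i = 4 (α = 3): (3−7)(3−12)(3−2)(3−11) = (−4)·(−9)·1·(−8) = −288 ≡ 11, so v_4 = 11^{−1} = 6 (mod 13).
  i = 5 (α = 11): (11−7)(11−12)(11−2)(11−3) = 4·(−1)·9·8 = −288 ≡ 11, so v_5 = 11^{−1} = 6 (mod 13).
  v = [4, 5, 5, 6, 6].
Step 2: syndromes of r = [0, 1, 4, 5, 0] (all sums mod 13).
  S_0 = Σ v_i r_i = 4·0 + 5·1 + 5·4 + 6·5 + 6·0 = 55 ≡ 3.
  S_1 = Σ v_i α_i r_i = 4·7·0 + 5·12·1 + 5·2·4 + 6·3·5 + 6·11·0 = 190 ≡ 8.
  α_i^2 mod 13 = [10, 1, 4, 9, 4].
  S_2 = Σ v_i α_i^2 r_i = 4·10·0 + 5·1·1 + 5·4·4 + 6·9·5 + 6·4·0 = 355 ≡ 4.
  S = (3, 8, 4) ≠ 0, so r is not a codeword (an error is present).
Step 3: locate the error. For a single error e at position i, S_ℓ = v_i·e·α_i^ℓ, so α_err = S_1/S_0.
  S_0^{−1} = 3^{−1} = 9 (mod 13), so α_err = 8·9 = 72 ≡ 7 = α_1. Error position i = 1.
  Consistency check: S_2/S_1 = 4·5 = 20 ≡ 7 = α_err ✓ (single-error assumption holds).
Step 4: error magnitude e = S_0/v_1 = S_0·∏_{j≠1}(α_1 − α_j) = 3·10 = 30 ≡ 4 (mod 13).
Step 5: correct position 1: c_1 = r_1 − e = 0 − 4 ≡ 9 (mod 13). Hence c = [9, 1, 4, 5, 0].
  Check: interpolating c through the α_i gives m(x) = 2 + 1·x (degree < 2) with m(α_i) = c_i for every i, so c is indeed a codeword.


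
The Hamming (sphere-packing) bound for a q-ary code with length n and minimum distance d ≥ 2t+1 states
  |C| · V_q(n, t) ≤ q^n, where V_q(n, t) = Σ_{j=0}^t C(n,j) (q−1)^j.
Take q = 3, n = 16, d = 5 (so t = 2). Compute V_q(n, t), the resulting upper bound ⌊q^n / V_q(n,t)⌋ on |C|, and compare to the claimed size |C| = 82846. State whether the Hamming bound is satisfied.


V_q(n, t) = 513, q^n = 43046721, Hamming bound = 83911, |C| = 82846 ≤ bound (satisfied).

Step 1: Compute V_q(n, t) = Σ_{j=0}^2 C(n, j) (q−1)^j.
  j = 0: C(16,0)·(2)^0 = 1·1 = 1.
  j = 1: C(16,1)·(2)^1 = 16·2 = 32.
  j = 2: C(16,2)·(2)^2 = 120·4 = 480.
  V_q(n, t) = 1 + 32 + 480 = 513.
Step 2: q^n = 3^16 = 43046721.
Step 3: Hamming bound ⌊q^n / V_q(n,t)⌋ = ⌊43046721/513⌋ = 83911.
Step 4: Compare |C| = 82846 to 83911: satisfied.
The claimed |C| lies below the Hamming bound.


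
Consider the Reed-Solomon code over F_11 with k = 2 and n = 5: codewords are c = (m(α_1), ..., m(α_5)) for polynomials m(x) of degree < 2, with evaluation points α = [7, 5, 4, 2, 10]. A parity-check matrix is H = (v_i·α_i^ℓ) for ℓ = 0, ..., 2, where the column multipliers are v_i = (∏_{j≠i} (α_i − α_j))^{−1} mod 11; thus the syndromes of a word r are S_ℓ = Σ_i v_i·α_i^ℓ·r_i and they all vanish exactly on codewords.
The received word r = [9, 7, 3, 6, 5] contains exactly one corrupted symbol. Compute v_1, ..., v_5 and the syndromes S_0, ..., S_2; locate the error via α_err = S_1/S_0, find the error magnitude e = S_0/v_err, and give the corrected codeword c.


S = (3, 10, 4), error at position 1, error magnitude e = 5, c = [4, 7, 3, 6, 5].

Step 1: column multipliers v_i = (∏_{j≠i}(α_i − α_j))^{−1} mod 11.
  i = 1 (α = 7): (7−5)(7−4)(7−2)(7−10) = 2·3·5·(−3) = −90 ≡ 9, so v_1 = 9^{−1} = 5 (mod 11).
  i = 2 (α = 5): (5−7)(5−4)(5−2)(5−10) = (−2)·1·3·(−5) = 30 ≡ 8, so v_2 = 8^{−1} = 7 (mod 11).
  i = 3 (α = 4): (4−7)(4−5)(4−2)(4−10) = (−3)·(−1)·2·(−6) = −36 ≡ 8, so v_3 = 8^{−1} = 7 (mod 11).
  i = 4 (α = 2): (2−7)(2−5)(2−4)(2−10) = (−5)·(−3)·(−2)·(−8) = 240 ≡ 9, so v_4 = 9^{−1} = 5 (mod 11).
  i = 5 (α = 10): (10−7)(10−5)(10−4)(10−2) = 3·5·6·8 = 720 ≡ 5, so v_5 = 5^{−1} = 9 (mod 11).
  v = [5, 7, 7, 5, 9].
Step 2: syndromes of r = [9, 7, 3, 6, 5] (all sums mod 11).
  S_0 = Σ v_i r_i = 5·9 + 7·7 + 7·3 + 5·6 + 9·5 = 190 ≡ 3.
  S_1 = Σ v_i α_i r_i = 5·7·9 + 7·5·7 + 7·4·3 + 5·2·6 + 9·10·5 = 1154 ≡ 10.
  α_i^2 mod 11 = [5, 3, 5, 4, 1].
  S_2 = Σ v_i α_i^2 r_i = 5·5·9 + 7·3·7 + 7·5·3 + 5·4·6 + 9·1·5 = 642 ≡ 4.
  S = (3, 10, 4) ≠ 0, so r is not a codeword (an error is present).
Step 3: locate the error. For a single error e at position i, S_ℓ = v_i·e·α_i^ℓ, so α_err = S_1/S_0.
  S_0^{−1} = 3^{−1} = 4 (mod 11), so α_err = 10·4 = 40 ≡ 7 = α_1. Error position i = 1.
  Consistency check: S_2/S_1 = 4·10 = 40 ≡ 7 = α_err ✓ (single-error assumption holds).
Step 4: error magnitude e = S_0/v_1 = S_0·∏_{j≠1}(α_1 − α_j) = 3·9 = 27 ≡ 5 (mod 11).
Step 5: correct position 1: c_1 = r_1 − e = 9 − 5 ≡ 4 (mod 11). Hence c = [4, 7, 3, 6, 5].
  Check: interpolating c through the α_i gives m(x) = 9 + 4·x (degree < 2) with m(α_i) = c_i for every i, so c is indeed a codeword.


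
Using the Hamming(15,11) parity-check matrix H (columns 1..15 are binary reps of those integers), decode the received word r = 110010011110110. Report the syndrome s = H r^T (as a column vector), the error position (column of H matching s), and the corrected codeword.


s = (0, 1, 0, 1)^T, error position = 5, corrected codeword c = 110000011110110

Compute s = H r^T mod 2 one row at a time:
  s_1 = 1 + 1 + 1 + 1 + 0 + 1 + 1 + 0 = 6 ≡ 0 (mod 2).
  s_2 = 0 + 1 + 0 + 0 + 0 + 1 + 1 + 0 = 3 ≡ 1 (mod 2).
  s_3 = 1 + 0 + 0 + 0 + 1 + 1 + 1 + 0 = 4 ≡ 0 (mod 2).
  s_4 = 1 + 0 + 1 + 0 + 1 + 1 + 1 + 0 = 5 ≡ 1 (mod 2).
s = (0, 1, 0, 1)^T — this equals column 5 of H (binary 0101), so error is at position 5.
Correct: flip bit 5 of r = 110010011110110 to get c = 110000011110110.


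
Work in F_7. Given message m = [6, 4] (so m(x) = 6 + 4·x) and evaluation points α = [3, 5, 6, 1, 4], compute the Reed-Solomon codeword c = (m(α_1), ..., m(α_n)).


c = [4, 5, 2, 3, 1]

Message polynomial: m(x) = 6 + 4·x (mod 7).
For each evaluation point α_i, compute m(α_i) mod 7:
  α_1 = 3: Horner steps 4 → 4, so m(3) = 4.
  α_2 = 5: Horner steps 4 → 5, so m(5) = 5.
  α_3 = 6: Horner steps 4 → 2, so m(6) = 2.
  α_4 = 1: Horner steps 4 → 3, so m(1) = 3.
  α_5 = 4: Horner steps 4 → 1, so m(4) = 1.
Codeword c = [4, 5, 2, 3, 1] ∈ F_7^5.


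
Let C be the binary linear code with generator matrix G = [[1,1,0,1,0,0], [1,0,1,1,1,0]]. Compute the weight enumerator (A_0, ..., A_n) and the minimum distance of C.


Weight distribution: A_0 = 1, A_3 = 2, A_4 = 1. Minimum distance d = 3.

Enumerate all 2^2 = 4 messages m ∈ F_2^2.
For each, compute codeword c = mG in F_2^6, then tally its weight.
  m = 00 → c = 000000, weight = 0.
  m = 10 → c = 110100, weight = 3.
  m = 01 → c = 101110, weight = 4.
  m = 11 → c = 011010, weight = 3.
Tally weights:
  weight 0: 1 codewords.
  weight 3: 2 codewords.
  weight 4: 1 codewords.
Minimum distance d = smallest w > 0 with A_w > 0 = 3.
Sanity: Σ A_w = 4 = 2^2 = 4 ✓.


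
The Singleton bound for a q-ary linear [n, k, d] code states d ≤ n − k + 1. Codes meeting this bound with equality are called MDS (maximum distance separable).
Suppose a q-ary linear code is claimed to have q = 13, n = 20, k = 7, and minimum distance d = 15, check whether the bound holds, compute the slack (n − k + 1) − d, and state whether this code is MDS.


Singleton RHS = n − k + 1 = 14, slack = -1, bound violated (no such code; not MDS).

Singleton bound: d ≤ n − k + 1.
Here n = 20, k = 7, so n − k + 1 = 14.
Given d = 15, check d ≤ 14: NO.
Slack = (n − k + 1) − d = -1.
The slack is negative: d = 15 exceeds n − k + 1 = 14 by 1, so the Singleton bound is violated and no linear [20, 7, 15]_13 code can exist. In particular it is not MDS (MDS requires d = n − k + 1 exactly).
Description: the claimed parameters are [20, 7, 15]_13; such a code would be impossible (violates the Singleton bound).


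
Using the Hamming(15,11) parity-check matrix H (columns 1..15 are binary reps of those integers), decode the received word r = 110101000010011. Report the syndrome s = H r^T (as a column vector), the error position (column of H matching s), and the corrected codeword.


s = (1, 0, 1, 1)^T, error position = 11, corrected codeword c = 110101000000011

Compute s = H r^T mod 2 one row at a time:
  s_1 = 0 + 0 + 0 + 1 + 0 + 0 + 1 + 1 = 3 ≡ 1 (mod 2).
  s_2 = 1 + 0 + 1 + 0 + 0 + 0 + 1 + 1 = 4 ≡ 0 (mod 2).
  s_3 = 1 + 0 + 1 + 0 + 0 + 1 + 1 + 1 = 5 ≡ 1 (mod 2).
  s_4 = 1 + 0 + 0 + 0 + 0 + 1 + 0 + 1 = 3 ≡ 1 (mod 2).
s = (1, 0, 1, 1)^T — this equals column 11 of H (binary 1011), so error is at position 11.
Correct: flip bit 11 of r = 110101000010011 to get c = 110101000000011.


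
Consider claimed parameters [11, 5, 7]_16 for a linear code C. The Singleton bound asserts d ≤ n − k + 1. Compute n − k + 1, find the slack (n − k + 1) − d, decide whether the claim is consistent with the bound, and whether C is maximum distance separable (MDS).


Singleton RHS = n − k + 1 = 7, slack = 0, bound satisfied, MDS.

Singleton bound: d ≤ n − k + 1.
Here n = 11, k = 5, so n − k + 1 = 7.
Given d = 7, check d ≤ 7: YES.
Slack = (n − k + 1) − d = 0.
The code is MDS (slack = 0).
Description: the claimed parameters are [11, 5, 7]_16; such a code would be MDS (meets Singleton bound).


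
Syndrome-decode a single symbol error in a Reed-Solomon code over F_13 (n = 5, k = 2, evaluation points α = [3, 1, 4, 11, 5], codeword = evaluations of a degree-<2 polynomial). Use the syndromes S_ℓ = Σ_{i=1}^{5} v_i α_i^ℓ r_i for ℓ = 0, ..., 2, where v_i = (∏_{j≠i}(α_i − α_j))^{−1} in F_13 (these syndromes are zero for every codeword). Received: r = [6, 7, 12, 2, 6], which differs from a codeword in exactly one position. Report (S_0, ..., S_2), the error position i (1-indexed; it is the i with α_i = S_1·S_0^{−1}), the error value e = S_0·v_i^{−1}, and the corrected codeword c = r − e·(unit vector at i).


S = (10, 11, 3), error at position 5, error magnitude e = 1, c = [6, 7, 12, 2, 5].

Step 1: column multipliers v_i = (∏_{j≠i}(α_i − α_j))^{−1} mod 13.
  i = 1 (α = 3): (3−1)(3−4)(3−11)(3−5) = 2·(−1)·(−8)·(−2) = −32 ≡ 7, so v_1 = 7^{−1} = 2 (mod 13).
  i = 2 (α = 1): (1−3)(1−4)(1−11)(1−5) = (−2)·(−3)·(−10)·(−4) = 240 ≡ 6, so v_2 = 6^{−1} = 11 (mod 13).
  i = 3 (α = 4): (4−3)(4−1)(4−11)(4−5) = 1·3·(−7)·(−1) = 21 ≡ 8, so v_3 = 8^{−1} = 5 (mod 13).
  i = 4 (α = 11): (11−3)(11−1)(11−4)(11−5) = 8·10·7·6 = 3360 ≡ 6, so v_4 = 6^{−1} = 11 (mod 13).
  i = 5 (α = 5): (5−3)(5−1)(5−4)(5−11) = 2·4·1·(−6) = −48 ≡ 4, so v_5 = 4^{−1} = 10 (mod 13).
  v = [2, 11, 5, 11, 10].
Step 2: syndromes of r = [6, 7, 12, 2, 6] (all sums mod 13).
  S_0 = Σ v_i r_i = 2·6 + 11·7 + 5·12 + 11·2 + 10·6 = 231 ≡ 10.
  S_1 = Σ v_i α_i r_i = 2·3·6 + 11·1·7 + 5·4·12 + 11·11·2 + 10·5·6 = 895 ≡ 11.
  α_i^2 mod 13 = [9, 1, 3, 4, 12].
  S_2 = Σ v_i α_i^2 r_i = 2·9·6 + 11·1·7 + 5·3·12 + 11·4·2 + 10·12·6 = 1173 ≡ 3.
  S = (10, 11, 3) ≠ 0, so r is not a codeword (an error is present).
Step 3: locate the error. For a single error e at position i, S_ℓ = v_i·e·α_i^ℓ, so α_err = S_1/S_0.
  S_0^{−1} = 10^{−1} = 4 (mod 13), so α_err = 11·4 = 44 ≡ 5 = α_5. Error position i = 5.
  Consistency check: S_2/S_1 = 3·6 = 18 ≡ 5 = α_err ✓ (single-error assumption holds).
Step 4: error magnitude e = S_0/v_5 = S_0·∏_{j≠5}(α_5 − α_j) = 10·4 = 40 ≡ 1 (mod 13).
Step 5: correct position 5: c_5 = r_5 − e = 6 − 1 ≡ 5 (mod 13). Hence c = [6, 7, 12, 2, 5].
  Check: interpolating c through the α_i gives m(x) = 1 + 6·x (degree < 2) with m(α_i) = c_i for every i, so c is indeed a codeword.


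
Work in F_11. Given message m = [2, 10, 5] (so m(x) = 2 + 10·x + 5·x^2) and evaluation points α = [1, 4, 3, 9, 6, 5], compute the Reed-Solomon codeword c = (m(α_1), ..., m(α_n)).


c = [6, 1, 0, 2, 0, 1]

Message polynomial: m(x) = 2 + 10·x + 5·x^2 (mod 11).
For each evaluation point α_i, compute m(α_i) mod 11:
  α_1 = 1: Horner steps 5 → 4 → 6, so m(1) = 6.
  α_2 = 4: Horner steps 5 → 8 → 1, so m(4) = 1.
  α_3 = 3: Horner steps 5 → 3 → 0, so m(3) = 0.
  α_4 = 9: Horner steps 5 → 0 → 2, so m(9) = 2.
  α_5 = 6: Horner steps 5 → 7 → 0, so m(6) = 0.
  α_6 = 5: Horner steps 5 → 2 → 1, so m(5) = 1.
Codeword c = [6, 1, 0, 2, 0, 1] ∈ F_11^6.


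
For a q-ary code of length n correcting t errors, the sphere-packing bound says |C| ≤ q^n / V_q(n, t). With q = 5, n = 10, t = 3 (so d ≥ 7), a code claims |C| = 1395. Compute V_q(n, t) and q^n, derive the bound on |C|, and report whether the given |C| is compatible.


V_q(n, t) = 8441, q^n = 9765625, Hamming bound = 1156, |C| = 1395 > bound (violated).

Step 1: Compute V_q(n, t) = Σ_{j=0}^3 C(n, j) (q−1)^j.
  j = 0: C(10,0)·(4)^0 = 1·1 = 1.
  j = 1: C(10,1)·(4)^1 = 10·4 = 40.
  j = 2: C(10,2)·(4)^2 = 45·16 = 720.
  j = 3: C(10,3)·(4)^3 = 120·64 = 7680.
  V_q(n, t) = 1 + 40 + 720 + 7680 = 8441.
Step 2: q^n = 5^10 = 9765625.
Step 3: Hamming bound ⌊q^n / V_q(n,t)⌋ = ⌊9765625/8441⌋ = 1156.
Step 4: Compare |C| = 1395 to 1156: violated.
The claimed |C| lies above the Hamming bound, so no 5-ary code of length 10 with d ≥ 7 can have 1395 codewords.


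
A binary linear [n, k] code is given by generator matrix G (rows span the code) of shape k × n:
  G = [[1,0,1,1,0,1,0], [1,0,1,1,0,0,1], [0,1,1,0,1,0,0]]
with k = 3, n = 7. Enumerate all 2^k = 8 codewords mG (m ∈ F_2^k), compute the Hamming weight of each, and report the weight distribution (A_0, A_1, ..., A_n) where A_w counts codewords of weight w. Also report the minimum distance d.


Weight distribution: A_0 = 1, A_2 = 1, A_3 = 1, A_4 = 2, A_5 = 3. Minimum distance d = 2.

Enumerate all 2^3 = 8 messages m ∈ F_2^3.
For each, compute codeword c = mG in F_2^7, then tally its weight.
  m = 000 → c = 0000000, weight = 0.
  m = 100 → c = 1011010, weight = 4.
  m = 010 → c = 1011001, weight = 4.
  m = 110 → c = 0000011, weight = 2.
  m = 001 → c = 0110100, weight = 3.
  m = 101 → c = 1101110, weight = 5.
  m = 011 → c = 1101101, weight = 5.
  m = 111 → c = 0110111, weight = 5.
Tally weights:
  weight 0: 1 codewords.
  weight 2: 1 codewords.
  weight 3: 1 codewords.
  weight 4: 2 codewords.
  weight 5: 3 codewords.
Minimum distance d = smallest w > 0 with A_w > 0 = 2.
Sanity: Σ A_w = 8 = 2^3 = 8 ✓.


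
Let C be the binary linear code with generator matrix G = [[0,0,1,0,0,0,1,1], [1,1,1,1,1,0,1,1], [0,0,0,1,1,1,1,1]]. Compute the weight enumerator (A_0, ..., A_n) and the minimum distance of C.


Weight distribution: A_0 = 1, A_3 = 1, A_4 = 3, A_5 = 2, A_7 = 1. Minimum distance d = 3.

Enumerate all 2^3 = 8 messages m ∈ F_2^3.
For each, compute codeword c = mG in F_2^8, then tally its weight.
  m = 000 → c = 00000000, weight = 0.
  m = 100 → c = 00100011, weight = 3.
  m = 010 → c = 11111011, weight = 7.
  m = 110 → c = 11011000, weight = 4.
  m = 001 → c = 00011111, weight = 5.
  m = 101 → c = 00111100, weight = 4.
  m = 011 → c = 11100100, weight = 4.
  m = 111 → c = 11000111, weight = 5.
Tally weights:
  weight 0: 1 codewords.
  weight 3: 1 codewords.
  weight 4: 3 codewords.
  weight 5: 2 codewords.
  weight 7: 1 codewords.
Minimum distance d = smallest w > 0 with A_w > 0 = 3.
Sanity: Σ A_w = 8 = 2^3 = 8 ✓.


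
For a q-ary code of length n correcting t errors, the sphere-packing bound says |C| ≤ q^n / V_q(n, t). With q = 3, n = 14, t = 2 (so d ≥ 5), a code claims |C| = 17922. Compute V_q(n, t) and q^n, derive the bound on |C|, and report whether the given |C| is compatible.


V_q(n, t) = 393, q^n = 4782969, Hamming bound = 12170, |C| = 17922 > bound (violated).

Step 1: Compute V_q(n, t) = Σ_{j=0}^2 C(n, j) (q−1)^j.
  j = 0: C(14,0)·(2)^0 = 1·1 = 1.
  j = 1: C(14,1)·(2)^1 = 14·2 = 28.
  j = 2: C(14,2)·(2)^2 = 91·4 = 364.
  V_q(n, t) = 1 + 28 + 364 = 393.
Step 2: q^n = 3^14 = 4782969.
Step 3: Hamming bound ⌊q^n / V_q(n,t)⌋ = ⌊4782969/393⌋ = 12170.
Step 4: Compare |C| = 17922 to 12170: violated.
The claimed |C| lies above the Hamming bound, so no 3-ary code of length 14 with d ≥ 5 can have 17922 codewords.


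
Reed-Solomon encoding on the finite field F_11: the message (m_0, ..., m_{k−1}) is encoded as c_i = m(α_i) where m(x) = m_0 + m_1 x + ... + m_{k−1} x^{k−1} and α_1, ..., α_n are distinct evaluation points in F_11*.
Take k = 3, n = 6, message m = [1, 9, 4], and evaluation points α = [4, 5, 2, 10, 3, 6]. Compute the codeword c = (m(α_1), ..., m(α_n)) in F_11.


c = [2, 3, 2, 7, 9, 1]

Message polynomial: m(x) = 1 + 9·x + 4·x^2 (mod 11).
For each evaluation point α_i, compute m(α_i) mod 11:
  α_1 = 4: Horner steps 4 → 3 → 2, so m(4) = 2.
  α_2 = 5: Horner steps 4 → 7 → 3, so m(5) = 3.
  α_3 = 2: Horner steps 4 → 6 → 2, so m(2) = 2.
  α_4 = 10: Horner steps 4 → 5 → 7, so m(10) = 7.
  α_5 = 3: Horner steps 4 → 10 → 9, so m(3) = 9.
  α_6 = 6: Horner steps 4 → 0 → 1, so m(6) = 1.
Codeword c = [2, 3, 2, 7, 9, 1] ∈ F_11^6.


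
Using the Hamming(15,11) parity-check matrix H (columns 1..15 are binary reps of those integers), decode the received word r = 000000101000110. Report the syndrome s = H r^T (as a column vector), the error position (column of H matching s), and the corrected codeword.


s = (1, 1, 0, 1)^T, error position = 13, corrected codeword c = 000000101000010

Compute s = H r^T mod 2 one row at a time:
  s_1 = 0 + 1 + 0 + 0 + 0 + 1 + 1 + 0 = 3 ≡ 1 (mod 2).
  s_2 = 0 + 0 + 0 + 1 + 0 + 1 + 1 + 0 = 3 ≡ 1 (mod 2).
  s_3 = 0 + 0 + 0 + 1 + 0 + 0 + 1 + 0 = 2 ≡ 0 (mod 2).
  s_4 = 0 + 0 + 0 + 1 + 1 + 0 + 1 + 0 = 3 ≡ 1 (mod 2).
s = (1, 1, 0, 1)^T — this equals column 13 of H (binary 1101), so error is at position 13.
Correct: flip bit 13 of r = 000000101000110 to get c = 000000101000010.


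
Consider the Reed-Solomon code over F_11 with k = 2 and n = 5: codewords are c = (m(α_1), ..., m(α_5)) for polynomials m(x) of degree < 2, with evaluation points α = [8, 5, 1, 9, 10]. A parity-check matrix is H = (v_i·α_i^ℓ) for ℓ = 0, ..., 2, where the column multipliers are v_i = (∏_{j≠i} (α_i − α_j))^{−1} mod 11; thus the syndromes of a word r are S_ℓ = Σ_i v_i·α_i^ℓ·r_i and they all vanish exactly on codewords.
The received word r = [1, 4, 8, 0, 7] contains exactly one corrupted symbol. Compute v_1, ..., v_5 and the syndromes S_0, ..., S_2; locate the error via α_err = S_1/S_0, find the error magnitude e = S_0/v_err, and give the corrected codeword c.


S = (4, 7, 4), error at position 5, error magnitude e = 8, c = [1, 4, 8, 0, 10].

Step 1: column multipliers v_i = (∏_{j≠i}(α_i − α_j))^{−1} mod 11.
  i = 1 (α = 8): (8−5)(8−1)(8−9)(8−10) = 3·7·(−1)·(−2) = 42 ≡ 9, so v_1 = 9^{−1} = 5 (mod 11).
  i = 2 (α = 5): (5−8)(5−1)(5−9)(5−10) = (−3)·4·(−4)·(−5) = −240 ≡ 2, so v_2 = 2^{−1} = 6 (mod 11).
  i = 3 (α = 1): (1−8)(1−5)(1−9)(1−10) = (−7)·(−4)·(−8)·(−9) = 2016 ≡ 3, so v_3 = 3^{−1} = 4 (mod 11).
  i = 4 (α = 9): (9−8)(9−5)(9−1)(9−10) = 1·4·8·(−1) = −32 ≡ 1, so v_4 = 1^{−1} = 1 (mod 11).
  i = 5 (α = 10): (10−8)(10−5)(10−1)(10−9) = 2·5·9·1 = 90 ≡ 2, so v_5 = 2^{−1} = 6 (mod 11).
  v = [5, 6, 4, 1, 6].
Step 2: syndromes of r = [1, 4, 8, 0, 7] (all sums mod 11).
  S_0 = Σ v_i r_i = 5·1 + 6·4 + 4·8 + 1·0 + 6·7 = 103 ≡ 4.
  S_1 = Σ v_i α_i r_i = 5·8·1 + 6·5·4 + 4·1·8 + 1·9·0 + 6·10·7 = 612 ≡ 7.
  α_i^2 mod 11 = [9, 3, 1, 4, 1].
  S_2 = Σ v_i α_i^2 r_i = 5·9·1 + 6·3·4 + 4·1·8 + 1·4·0 + 6·1·7 = 191 ≡ 4.
  S = (4, 7, 4) ≠ 0, so r is not a codeword (an error is present).
Step 3: locate the error. For a single error e at position i, S_ℓ = v_i·e·α_i^ℓ, so α_err = S_1/S_0.
  S_0^{−1} = 4^{−1} = 3 (mod 11), so α_err = 7·3 = 21 ≡ 10 = α_5. Error position i = 5.
  Consistency check: S_2/S_1 = 4·8 = 32 ≡ 10 = α_err ✓ (single-error assumption holds).
Step 4: error magnitude e = S_0/v_5 = S_0·∏_{j≠5}(α_5 − α_j) = 4·2 = 8 ≡ 8 (mod 11).
Step 5: correct position 5: c_5 = r_5 − e = 7 − 8 ≡ 10 (mod 11). Hence c = [1, 4, 8, 0, 10].
  Check: interpolating c through the α_i gives m(x) = 9 + 10·x (degree < 2) with m(α_i) = c_i for every i, so c is indeed a codeword.


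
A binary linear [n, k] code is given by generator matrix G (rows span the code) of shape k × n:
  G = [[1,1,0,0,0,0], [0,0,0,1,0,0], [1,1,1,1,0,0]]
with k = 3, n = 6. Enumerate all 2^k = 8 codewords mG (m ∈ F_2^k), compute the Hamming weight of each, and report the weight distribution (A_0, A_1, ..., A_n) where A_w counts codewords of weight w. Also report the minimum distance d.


Weight distribution: A_0 = 1, A_1 = 2, A_2 = 2, A_3 = 2, A_4 = 1. Minimum distance d = 1.

Enumerate all 2^3 = 8 messages m ∈ F_2^3.
For each, compute codeword c = mG in F_2^6, then tally its weight.
  m = 000 → c = 000000, weight = 0.
  m = 100 → c = 110000, weight = 2.
  m = 010 → c = 000100, weight = 1.
  m = 110 → c = 110100, weight = 3.
  m = 001 → c = 111100, weight = 4.
  m = 101 → c = 001100, weight = 2.
  m = 011 → c = 111000, weight = 3.
  m = 111 → c = 001000, weight = 1.
Tally weights:
  weight 0: 1 codewords.
  weight 1: 2 codewords.
  weight 2: 2 codewords.
  weight 3: 2 codewords.
  weight 4: 1 codewords.
Minimum distance d = smallest w > 0 with A_w > 0 = 1.
Sanity: Σ A_w = 8 = 2^3 = 8 ✓.


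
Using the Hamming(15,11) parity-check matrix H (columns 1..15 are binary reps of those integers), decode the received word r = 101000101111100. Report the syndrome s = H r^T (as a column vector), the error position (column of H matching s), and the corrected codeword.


s = (1, 1, 0, 0)^T, error position = 12, corrected codeword c = 101000101110100

Compute s = H r^T mod 2 one row at a time:
  s_1 = 0 + 1 + 1 + 1 + 1 + 1 + 0 + 0 = 5 ≡ 1 (mod 2).
  s_2 = 0 + 0 + 0 + 1 + 1 + 1 + 0 + 0 = 3 ≡ 1 (mod 2).
  s_3 = 0 + 1 + 0 + 1 + 1 + 1 + 0 + 0 = 4 ≡ 0 (mod 2).
  s_4 = 1 + 1 + 0 + 1 + 1 + 1 + 1 + 0 = 6 ≡ 0 (mod 2).
s = (1, 1, 0, 0)^T — this equals column 12 of H (binary 1100), so error is at position 12.
Correct: flip bit 12 of r = 101000101111100 to get c = 101000101110100.


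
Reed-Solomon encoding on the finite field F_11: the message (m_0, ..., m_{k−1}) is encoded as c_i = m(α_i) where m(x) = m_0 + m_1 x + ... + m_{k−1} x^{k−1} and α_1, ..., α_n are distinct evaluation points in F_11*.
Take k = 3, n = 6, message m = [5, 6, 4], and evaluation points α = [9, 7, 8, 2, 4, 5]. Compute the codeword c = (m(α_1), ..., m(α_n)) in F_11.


c = [9, 1, 1, 0, 5, 3]

Message polynomial: m(x) = 5 + 6·x + 4·x^2 (mod 11).
For each evaluation point α_i, compute m(α_i) mod 11:
  α_1 = 9: Horner steps 4 → 9 → 9, so m(9) = 9.
  α_2 = 7: Horner steps 4 → 1 → 1, so m(7) = 1.
  α_3 = 8: Horner steps 4 → 5 → 1, so m(8) = 1.
  α_4 = 2: Horner steps 4 → 3 → 0, so m(2) = 0.
  α_5 = 4: Horner steps 4 → 0 → 5, so m(4) = 5.
  α_6 = 5: Horner steps 4 → 4 → 3, so m(5) = 3.
Codeword c = [9, 1, 1, 0, 5, 3] ∈ F_11^6.


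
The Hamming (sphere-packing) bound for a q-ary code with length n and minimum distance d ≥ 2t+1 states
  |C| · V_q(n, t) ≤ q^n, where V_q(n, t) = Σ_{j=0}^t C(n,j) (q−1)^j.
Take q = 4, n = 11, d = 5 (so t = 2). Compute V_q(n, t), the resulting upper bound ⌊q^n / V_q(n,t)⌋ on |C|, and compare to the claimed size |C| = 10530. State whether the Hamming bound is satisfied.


V_q(n, t) = 529, q^n = 4194304, Hamming bound = 7928, |C| = 10530 > bound (violated).

Step 1: Compute V_q(n, t) = Σ_{j=0}^2 C(n, j) (q−1)^j.
  j = 0: C(11,0)·(3)^0 = 1·1 = 1.
  j = 1: C(11,1)·(3)^1 = 11·3 = 33.
  j = 2: C(11,2)·(3)^2 = 55·9 = 495.
  V_q(n, t) = 1 + 33 + 495 = 529.
Step 2: q^n = 4^11 = 4194304.
Step 3: Hamming bound ⌊q^n / V_q(n,t)⌋ = ⌊4194304/529⌋ = 7928.
Step 4: Compare |C| = 10530 to 7928: violated.
The claimed |C| lies above the Hamming bound, so no 4-ary code of length 11 with d ≥ 5 can have 10530 codewords.


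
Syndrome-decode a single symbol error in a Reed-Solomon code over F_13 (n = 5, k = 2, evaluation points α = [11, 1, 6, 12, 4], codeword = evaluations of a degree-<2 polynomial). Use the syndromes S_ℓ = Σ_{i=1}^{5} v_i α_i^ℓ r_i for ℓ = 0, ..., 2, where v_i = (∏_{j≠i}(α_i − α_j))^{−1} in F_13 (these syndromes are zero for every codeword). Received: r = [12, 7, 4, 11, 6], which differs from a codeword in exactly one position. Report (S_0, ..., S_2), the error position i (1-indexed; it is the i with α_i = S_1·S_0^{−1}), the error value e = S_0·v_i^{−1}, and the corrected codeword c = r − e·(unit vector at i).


S = (2, 2, 2), error at position 2, error magnitude e = 11, c = [12, 9, 4, 11, 6].

Step 1: column multipliers v_i = (∏_{j≠i}(α_i − α_j))^{−1} mod 13.
  i = 1 (α = 11): (11−1)(11−6)(11−12)(11−4) = 10·5·(−1)·7 = −350 ≡ 1, so v_1 = 1^{−1} = 1 (mod 13).
  i = 2 (α = 1): (1−11)(1−6)(1−12)(1−4) = (−10)·(−5)·(−11)·(−3) = 1650 ≡ 12, so v_2 = 12^{−1} = 12 (mod 13).
  i = 3 (α = 6): (6−11)(6−1)(6−12)(6−4) = (−5)·5·(−6)·2 = 300 ≡ 1, so v_3 = 1^{−1} = 1 (mod 13).
  i = 4 (α = 12): (12−11)(12−1)(12−6)(12−4) = 1·11·6·8 = 528 ≡ 8, so v_4 = 8^{−1} = 5 (mod 13).
  i = 5 (α = 4): (4−11)(4−1)(4−6)(4−12) = (−7)·3·(−2)·(−8) = −336 ≡ 2, so v_5 = 2^{−1} = 7 (mod 13).
  v = [1, 12, 1, 5, 7].
Step 2: syndromes of r = [12, 7, 4, 11, 6] (all sums mod 13).
  S_0 = Σ v_i r_i = 1·12 + 12·7 + 1·4 + 5·11 + 7·6 = 197 ≡ 2.
  S_1 = Σ v_i α_i r_i = 1·11·12 + 12·1·7 + 1·6·4 + 5·12·11 + 7·4·6 = 1068 ≡ 2.
  α_i^2 mod 13 = [4, 1, 10, 1, 3].
  S_2 = Σ v_i α_i^2 r_i = 1·4·12 + 12·1·7 + 1·10·4 + 5·1·11 + 7·3·6 = 353 ≡ 2.
  S = (2, 2, 2) ≠ 0, so r is not a codeword (an error is present).
Step 3: locate the error. For a single error e at position i, S_ℓ = v_i·e·α_i^ℓ, so α_err = S_1/S_0.
  S_0^{−1} = 2^{−1} = 7 (mod 13), so α_err = 2·7 = 14 ≡ 1 = α_2. Error position i = 2.
  Consistency check: S_2/S_1 = 2·7 = 14 ≡ 1 = α_err ✓ (single-error assumption holds).
Step 4: error magnitude e = S_0/v_2 = S_0·∏_{j≠2}(α_2 − α_j) = 2·12 = 24 ≡ 11 (mod 13).
Step 5: correct position 2: c_2 = r_2 − e = 7 − 11 ≡ 9 (mod 13). Hence c = [12, 9, 4, 11, 6].
  Check: interpolating c through the α_i gives m(x) = 10 + 12·x (degree < 2) with m(α_i) = c_i for every i, so c is indeed a codeword.


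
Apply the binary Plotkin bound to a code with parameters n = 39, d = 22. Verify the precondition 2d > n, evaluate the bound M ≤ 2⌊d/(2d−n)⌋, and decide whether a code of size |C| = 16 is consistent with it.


Plotkin bound M ≤ 8; given |C| = 16 > bound (violated).

Check applicability: 2d = 44, n = 39.
2d − n = 5 > 0, so Plotkin applies.
Compute d/(2d−n) = 22/5 ≈ 4.4000.
⌊d/(2d−n)⌋ = 4.
Plotkin bound: M ≤ 2·4 = 8.
Given |C| = 16, check: VIOLATED.
This |C| is above the Plotkin bound, so no binary code with n = 39, d = 22 and 16 codewords exists.


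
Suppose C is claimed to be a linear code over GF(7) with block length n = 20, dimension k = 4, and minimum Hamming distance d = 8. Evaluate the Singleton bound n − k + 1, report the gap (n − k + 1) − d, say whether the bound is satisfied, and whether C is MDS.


Singleton RHS = n − k + 1 = 17, slack = 9, bound satisfied, not MDS.

Singleton bound: d ≤ n − k + 1.
Here n = 20, k = 4, so n − k + 1 = 17.
Given d = 8, check d ≤ 17: YES.
Slack = (n − k + 1) − d = 9.
The code is NOT MDS (slack = 9 > 0).
Description: the claimed parameters are [20, 4, 8]_7; such a code would be non-MDS.


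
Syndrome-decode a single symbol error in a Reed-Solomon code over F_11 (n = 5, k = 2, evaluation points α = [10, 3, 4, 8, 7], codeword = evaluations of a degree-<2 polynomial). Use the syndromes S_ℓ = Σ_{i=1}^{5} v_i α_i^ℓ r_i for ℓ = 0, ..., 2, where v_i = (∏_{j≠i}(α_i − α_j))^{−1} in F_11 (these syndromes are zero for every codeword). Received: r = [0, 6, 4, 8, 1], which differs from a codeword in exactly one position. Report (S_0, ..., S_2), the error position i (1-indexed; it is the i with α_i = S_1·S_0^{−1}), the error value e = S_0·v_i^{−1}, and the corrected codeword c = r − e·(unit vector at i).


S = (7, 6, 2), error at position 3, error magnitude e = 2, c = [0, 6, 2, 8, 1].

Step 1: column multipliers v_i = (∏_{j≠i}(α_i − α_j))^{−1} mod 11.
  i = 1 (α = 10): (10−3)(10−4)(10−8)(10−7) = 7·6·2·3 = 252 ≡ 10, so v_1 = 10^{−1} = 10 (mod 11).
  i = 2 (α = 3): (3−10)(3−4)(3−8)(3−7) = (−7)·(−1)·(−5)·(−4) = 140 ≡ 8, so v_2 = 8^{−1} = 7 (mod 11).
  i = 3 (α = 4): (4−10)(4−3)(4−8)(4−7) = (−6)·1·(−4)·(−3) = −72 ≡ 5, so v_3 = 5^{−1} = 9 (mod 11).
  i = 4 (α = 8): (8−10)(8−3)(8−4)(8−7) = (−2)·5·4·1 = −40 ≡ 4, so v_4 = 4^{−1} = 3 (mod 11).
  i = 5 (α = 7): (7−10)(7−3)(7−4)(7−8) = (−3)·4·3·(−1) = 36 ≡ 3, so v_5 = 3^{−1} = 4 (mod 11).
  v = [10, 7, 9, 3, 4].
Step 2: syndromes of r = [0, 6, 4, 8, 1] (all sums mod 11).
  S_0 = Σ v_i r_i = 10·0 + 7·6 + 9·4 + 3·8 + 4·1 = 106 ≡ 7.
  S_1 = Σ v_i α_i r_i = 10·10·0 + 7·3·6 + 9·4·4 + 3·8·8 + 4·7·1 = 490 ≡ 6.
  α_i^2 mod 11 = [1, 9, 5, 9, 5].
  S_2 = Σ v_i α_i^2 r_i = 10·1·0 + 7·9·6 + 9·5·4 + 3·9·8 + 4·5·1 = 794 ≡ 2.
  S = (7, 6, 2) ≠ 0, so r is not a codeword (an error is present).
Step 3: locate the error. For a single error e at position i, S_ℓ = v_i·e·α_i^ℓ, so α_err = S_1/S_0.
  S_0^{−1} = 7^{−1} = 8 (mod 11), so α_err = 6·8 = 48 ≡ 4 = α_3. Error position i = 3.
  Consistency check: S_2/S_1 = 2·2 = 4 ≡ 4 = α_err ✓ (single-error assumption holds).
Step 4: error magnitude e = S_0/v_3 = S_0·∏_{j≠3}(α_3 − α_j) = 7·5 = 35 ≡ 2 (mod 11).
Step 5: correct position 3: c_3 = r_3 − e = 4 − 2 ≡ 2 (mod 11). Hence c = [0, 6, 2, 8, 1].
  Check: interpolating c through the α_i gives m(x) = 7 + 7·x (degree < 2) with m(α_i) = c_i for every i, so c is indeed a codeword.
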